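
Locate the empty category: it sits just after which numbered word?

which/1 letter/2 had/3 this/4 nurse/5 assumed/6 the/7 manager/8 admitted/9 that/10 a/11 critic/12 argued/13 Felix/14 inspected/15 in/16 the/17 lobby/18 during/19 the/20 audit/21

15

The displaced element is "which letter" (word 2).
It is linked across 3 clause boundaries (Ø → that → Ø).
It functions as the direct object of "inspected", so the gap sits immediately after word 15 ("inspected").
Base order: This nurse had assumed the manager admitted that a critic argued Felix inspected which letter in the lobby during the audit.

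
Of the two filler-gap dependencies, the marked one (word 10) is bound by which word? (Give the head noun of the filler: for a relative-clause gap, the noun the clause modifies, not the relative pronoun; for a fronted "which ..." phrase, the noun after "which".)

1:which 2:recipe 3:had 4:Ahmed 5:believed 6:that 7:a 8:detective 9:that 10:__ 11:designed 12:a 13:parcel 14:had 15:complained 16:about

8

The marked gap is inside the relative clause, the subject of "designed".
Its filler is the head noun "detective" (via "that"), at word 8.
(The other dependency links word 2 to a gap after word 16.)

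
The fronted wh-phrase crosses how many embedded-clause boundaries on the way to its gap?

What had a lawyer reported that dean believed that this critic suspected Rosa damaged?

3

"what" is extracted from the object of "damaged".
Boundaries crossed, outermost first: [Ø], [that], [Ø] — 3 in total.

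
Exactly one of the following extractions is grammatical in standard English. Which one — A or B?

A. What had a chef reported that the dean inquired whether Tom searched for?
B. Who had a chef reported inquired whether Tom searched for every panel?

In A, the wh-phrase is extracted from inside a wh-island (introduced by "whether"), which blocks movement.
In B, the extraction path crosses only that-complement boundaries, which are transparent.
So B is grammatical.

B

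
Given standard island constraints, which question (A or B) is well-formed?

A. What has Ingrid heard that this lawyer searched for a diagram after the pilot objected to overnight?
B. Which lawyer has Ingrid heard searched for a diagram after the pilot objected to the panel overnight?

In A, the wh-phrase is extracted from inside an adjunct island (introduced by "after"), which blocks movement.
In B, the extraction path crosses only that-complement boundaries, which are transparent.
So B is grammatical.

B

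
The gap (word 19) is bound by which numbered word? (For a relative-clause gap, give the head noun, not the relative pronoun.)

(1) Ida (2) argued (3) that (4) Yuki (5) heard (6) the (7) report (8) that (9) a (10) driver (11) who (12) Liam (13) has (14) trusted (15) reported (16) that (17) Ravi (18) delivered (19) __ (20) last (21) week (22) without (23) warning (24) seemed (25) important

7

The gap at 19 is the object of "delivered", inside a relative clause.
The relative pronoun is "that" (word 8); it is bound by the head noun immediately before it.
Its filler is the head noun "report", at word 7.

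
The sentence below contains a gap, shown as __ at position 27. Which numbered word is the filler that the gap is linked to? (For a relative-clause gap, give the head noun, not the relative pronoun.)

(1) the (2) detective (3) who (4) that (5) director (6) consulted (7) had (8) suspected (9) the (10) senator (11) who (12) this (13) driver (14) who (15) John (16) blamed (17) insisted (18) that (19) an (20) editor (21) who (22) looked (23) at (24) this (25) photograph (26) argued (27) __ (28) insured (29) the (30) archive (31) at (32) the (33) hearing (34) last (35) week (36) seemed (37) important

10

The gap at 27 is the subject of "insured", inside a relative clause.
The relative pronoun is "who" (word 11); it is bound by the head noun immediately before it.
Its filler is the head noun "senator", at word 10.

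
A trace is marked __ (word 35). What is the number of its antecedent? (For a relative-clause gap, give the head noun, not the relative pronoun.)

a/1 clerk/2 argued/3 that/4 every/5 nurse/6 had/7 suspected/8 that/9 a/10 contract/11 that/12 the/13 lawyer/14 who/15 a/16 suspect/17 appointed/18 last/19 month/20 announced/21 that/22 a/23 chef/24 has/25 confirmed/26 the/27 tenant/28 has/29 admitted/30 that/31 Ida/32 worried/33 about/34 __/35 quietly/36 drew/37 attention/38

11

The gap at 35 is the prepositional object of "worried", inside a relative clause.
The relative pronoun is "that" (word 12); it is bound by the head noun immediately before it.
Its filler is the head noun "contract", at word 11.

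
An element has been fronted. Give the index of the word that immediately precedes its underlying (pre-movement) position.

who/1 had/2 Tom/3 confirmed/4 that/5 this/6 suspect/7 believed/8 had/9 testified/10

8

The displaced element is "who" (word 1).
It is linked across 2 clause boundaries (that → Ø).
It functions as the subject of "testified", so the gap sits immediately after word 8 ("believed").
Base order: Tom had confirmed that this suspect believed that who had testified.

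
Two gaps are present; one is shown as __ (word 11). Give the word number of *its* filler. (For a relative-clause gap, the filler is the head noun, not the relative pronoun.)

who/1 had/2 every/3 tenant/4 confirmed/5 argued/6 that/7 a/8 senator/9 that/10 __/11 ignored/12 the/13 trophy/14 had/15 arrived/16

9

The marked gap is inside the relative clause, the subject of "ignored".
Its filler is the head noun "senator" (via "that"), at word 9.
(The other dependency links word 1 to a gap after word 5.)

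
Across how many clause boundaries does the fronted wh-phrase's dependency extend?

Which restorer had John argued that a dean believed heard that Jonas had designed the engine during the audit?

"which restorer" is extracted from the subject of "heard".
Boundaries crossed, outermost first: [that], [Ø] — 2 in total.

2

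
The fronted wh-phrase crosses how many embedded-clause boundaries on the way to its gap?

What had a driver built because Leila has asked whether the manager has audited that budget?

0

"what" originates inside the matrix clause — no clause boundary is crossed.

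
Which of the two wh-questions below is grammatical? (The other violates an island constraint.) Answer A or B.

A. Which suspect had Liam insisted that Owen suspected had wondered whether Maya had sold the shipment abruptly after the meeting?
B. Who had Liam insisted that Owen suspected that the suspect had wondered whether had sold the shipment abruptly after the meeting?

A

In B, the wh-phrase is extracted from inside a wh-island (introduced by "whether"), which blocks movement.
In A, the extraction path crosses only that-complement boundaries, which are transparent.
So A is grammatical.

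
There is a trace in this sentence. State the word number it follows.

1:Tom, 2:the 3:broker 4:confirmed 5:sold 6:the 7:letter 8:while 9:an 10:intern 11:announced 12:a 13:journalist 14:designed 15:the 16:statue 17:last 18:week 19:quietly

The displaced element is "Tom" (word 1).
It is linked across 1 clause boundary (Ø).
It functions as the subject of "sold", so the gap sits immediately after word 4 ("confirmed").
Base order: The broker confirmed that Tom sold the letter while an intern announced a journalist designed the statue last week quietly.

4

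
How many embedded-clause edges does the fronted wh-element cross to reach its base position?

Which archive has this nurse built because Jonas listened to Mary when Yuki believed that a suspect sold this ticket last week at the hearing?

0

"which archive" originates inside the matrix clause — no clause boundary is crossed.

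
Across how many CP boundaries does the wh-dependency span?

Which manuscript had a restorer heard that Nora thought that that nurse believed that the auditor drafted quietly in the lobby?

"which manuscript" is extracted from the object of "drafted".
Boundaries crossed, outermost first: [that], [that], [that] — 3 in total.

3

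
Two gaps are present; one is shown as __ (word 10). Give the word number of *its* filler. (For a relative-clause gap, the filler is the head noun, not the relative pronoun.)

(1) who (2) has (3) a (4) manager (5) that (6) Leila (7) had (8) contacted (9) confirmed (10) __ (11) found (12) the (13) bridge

The marked gap is the subject of "found".
Its filler is the fronted wh-phrase "who", at word 1.
(The other dependency links word 4 to a gap after word 8.)

1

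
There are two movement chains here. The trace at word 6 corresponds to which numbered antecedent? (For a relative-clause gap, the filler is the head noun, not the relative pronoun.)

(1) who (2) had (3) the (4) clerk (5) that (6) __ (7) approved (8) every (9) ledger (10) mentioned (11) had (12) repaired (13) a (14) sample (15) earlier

4

The marked gap is inside the relative clause, the subject of "approved".
Its filler is the head noun "clerk" (via "that"), at word 4.
(The other dependency links word 1 to a gap after word 10.)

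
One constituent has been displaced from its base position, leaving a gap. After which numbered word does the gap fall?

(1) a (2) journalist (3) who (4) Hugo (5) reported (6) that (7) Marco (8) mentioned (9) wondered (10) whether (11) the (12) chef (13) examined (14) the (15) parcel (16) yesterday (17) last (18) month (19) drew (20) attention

8

The displaced element is "a journalist" (word 2).
It is linked across 2 clause boundaries (that → Ø).
It functions as the subject of "wondered", so the gap sits immediately after word 8 ("mentioned").
Base order: Hugo reported that Marco mentioned that a journalist wondered whether the chef examined the parcel yesterday last month.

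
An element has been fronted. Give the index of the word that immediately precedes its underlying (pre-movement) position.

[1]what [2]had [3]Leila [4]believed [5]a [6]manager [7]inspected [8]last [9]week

The displaced element is "what" (word 1).
It is linked across 1 clause boundary (Ø).
It functions as the direct object of "inspected", so the gap sits immediately after word 7 ("inspected").
Base order: Leila had believed a manager inspected what last week.

7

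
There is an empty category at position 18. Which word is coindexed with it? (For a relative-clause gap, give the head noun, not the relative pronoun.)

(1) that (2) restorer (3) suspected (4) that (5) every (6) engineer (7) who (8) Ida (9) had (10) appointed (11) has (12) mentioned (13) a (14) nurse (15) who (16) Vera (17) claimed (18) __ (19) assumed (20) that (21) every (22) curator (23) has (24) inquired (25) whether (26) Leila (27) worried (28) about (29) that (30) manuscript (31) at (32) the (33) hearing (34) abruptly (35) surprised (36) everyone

14

The gap at 18 is the subject of "assumed", inside a relative clause.
The relative pronoun is "who" (word 15); it is bound by the head noun immediately before it.
Its filler is the head noun "nurse", at word 14.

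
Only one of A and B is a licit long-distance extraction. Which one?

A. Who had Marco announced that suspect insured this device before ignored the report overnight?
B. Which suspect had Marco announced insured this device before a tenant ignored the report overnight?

In A, the wh-phrase is extracted from inside an adjunct island (introduced by "before"), which blocks movement.
In B, the extraction path crosses only that-complement boundaries, which are transparent.
So B is grammatical.

B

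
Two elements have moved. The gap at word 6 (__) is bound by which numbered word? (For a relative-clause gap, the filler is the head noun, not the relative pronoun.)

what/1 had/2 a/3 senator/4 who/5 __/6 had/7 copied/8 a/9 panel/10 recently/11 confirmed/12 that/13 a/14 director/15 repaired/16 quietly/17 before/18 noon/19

The marked gap is inside the relative clause, the subject of "copied".
Its filler is the head noun "senator" (via "who"), at word 4.
(The other dependency links word 1 to a gap after word 16.)

4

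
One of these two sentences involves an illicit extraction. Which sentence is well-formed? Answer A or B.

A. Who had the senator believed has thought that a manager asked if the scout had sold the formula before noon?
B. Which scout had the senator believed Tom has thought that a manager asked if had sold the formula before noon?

A

In B, the wh-phrase is extracted from inside a wh-island (introduced by "if"), which blocks movement.
In A, the extraction path crosses only that-complement boundaries, which are transparent.
So A is grammatical.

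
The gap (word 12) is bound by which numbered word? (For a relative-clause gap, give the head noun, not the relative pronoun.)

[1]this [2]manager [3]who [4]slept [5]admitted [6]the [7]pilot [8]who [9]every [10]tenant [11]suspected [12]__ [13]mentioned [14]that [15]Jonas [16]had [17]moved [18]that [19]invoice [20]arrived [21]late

The gap at 12 is the subject of "mentioned", inside a relative clause.
The relative pronoun is "who" (word 8); it is bound by the head noun immediately before it.
Its filler is the head noun "pilot", at word 7.

7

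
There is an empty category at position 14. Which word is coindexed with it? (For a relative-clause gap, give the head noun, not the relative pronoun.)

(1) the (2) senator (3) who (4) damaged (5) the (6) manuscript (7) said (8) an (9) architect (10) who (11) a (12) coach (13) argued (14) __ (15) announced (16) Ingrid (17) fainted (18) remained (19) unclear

9

The gap at 14 is the subject of "announced", inside a relative clause.
The relative pronoun is "who" (word 10); it is bound by the head noun immediately before it.
Its filler is the head noun "architect", at word 9.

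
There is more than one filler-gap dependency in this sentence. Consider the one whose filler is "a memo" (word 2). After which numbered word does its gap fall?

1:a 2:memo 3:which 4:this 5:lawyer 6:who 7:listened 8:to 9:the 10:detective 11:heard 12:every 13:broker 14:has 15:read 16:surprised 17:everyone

15

The displaced element is "a memo" (word 2).
It is linked across 1 clause boundary (Ø).
It functions as the direct object of "read", so the gap sits immediately after word 15 ("read").
Base order: This lawyer who listened to the detective heard every broker has read a memo.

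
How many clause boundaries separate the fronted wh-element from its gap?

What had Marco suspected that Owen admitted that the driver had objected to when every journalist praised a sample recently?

"what" is extracted from the PP object of "objected".
Boundaries crossed, outermost first: [that], [that] — 2 in total.

2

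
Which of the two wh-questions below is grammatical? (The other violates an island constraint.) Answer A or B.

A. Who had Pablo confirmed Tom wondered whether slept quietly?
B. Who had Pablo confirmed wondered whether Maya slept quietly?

In A, the wh-phrase is extracted from inside a wh-island (introduced by "whether"), which blocks movement.
In B, the extraction path crosses only that-complement boundaries, which are transparent.
So B is grammatical.

B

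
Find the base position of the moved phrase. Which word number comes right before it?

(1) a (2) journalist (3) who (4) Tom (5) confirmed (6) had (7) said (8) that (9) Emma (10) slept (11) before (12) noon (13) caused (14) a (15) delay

5

The displaced element is "a journalist" (word 2).
It is linked across 1 clause boundary (Ø).
It functions as the subject of "said", so the gap sits immediately after word 5 ("confirmed").
Base order: Tom confirmed a journalist had said that Emma slept before noon.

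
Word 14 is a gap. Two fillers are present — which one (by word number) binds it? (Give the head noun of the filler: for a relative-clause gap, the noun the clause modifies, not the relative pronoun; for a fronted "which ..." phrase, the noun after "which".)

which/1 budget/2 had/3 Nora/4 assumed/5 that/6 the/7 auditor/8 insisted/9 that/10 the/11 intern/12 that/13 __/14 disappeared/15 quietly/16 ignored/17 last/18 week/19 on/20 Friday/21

The marked gap is inside the relative clause, the subject of "disappeared".
Its filler is the head noun "intern" (via "that"), at word 12.
(The other dependency links word 2 to a gap after word 17.)

12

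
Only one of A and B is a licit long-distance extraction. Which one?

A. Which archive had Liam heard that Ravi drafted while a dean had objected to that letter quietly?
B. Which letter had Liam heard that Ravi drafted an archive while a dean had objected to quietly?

In B, the wh-phrase is extracted from inside an adjunct island (introduced by "while"), which blocks movement.
In A, the extraction path crosses only that-complement boundaries, which are transparent.
So A is grammatical.

A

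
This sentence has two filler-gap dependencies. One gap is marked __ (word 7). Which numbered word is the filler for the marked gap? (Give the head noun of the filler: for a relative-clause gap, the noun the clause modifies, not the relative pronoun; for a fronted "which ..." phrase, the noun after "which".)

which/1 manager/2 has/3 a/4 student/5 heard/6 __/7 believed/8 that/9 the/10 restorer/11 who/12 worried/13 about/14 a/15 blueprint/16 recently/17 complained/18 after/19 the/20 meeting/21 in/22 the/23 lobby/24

2

The marked gap is the subject of "believed".
Its filler is the fronted wh-phrase "which manager", at word 2.
(The other dependency links word 11 to a gap after word 12.)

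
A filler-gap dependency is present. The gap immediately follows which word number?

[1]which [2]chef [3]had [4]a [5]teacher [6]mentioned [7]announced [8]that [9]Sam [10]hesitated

6

The displaced element is "which chef" (word 2).
It is linked across 1 clause boundary (Ø).
It functions as the subject of "announced", so the gap sits immediately after word 6 ("mentioned").
Base order: A teacher had mentioned that which chef announced that Sam hesitated.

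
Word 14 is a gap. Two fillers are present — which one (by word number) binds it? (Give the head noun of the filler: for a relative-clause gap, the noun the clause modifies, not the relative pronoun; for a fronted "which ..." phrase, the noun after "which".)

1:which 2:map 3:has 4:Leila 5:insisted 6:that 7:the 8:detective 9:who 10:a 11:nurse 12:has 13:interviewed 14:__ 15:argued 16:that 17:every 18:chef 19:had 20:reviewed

8

The marked gap is inside the relative clause, the direct object of "interviewed".
Its filler is the head noun "detective" (via "who"), at word 8.
(The other dependency links word 2 to a gap after word 20.)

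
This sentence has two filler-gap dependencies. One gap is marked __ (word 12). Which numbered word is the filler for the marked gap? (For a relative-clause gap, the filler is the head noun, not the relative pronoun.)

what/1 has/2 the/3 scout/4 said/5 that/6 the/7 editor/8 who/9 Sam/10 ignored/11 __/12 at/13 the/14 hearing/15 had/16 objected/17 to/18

8

The marked gap is inside the relative clause, the direct object of "ignored".
Its filler is the head noun "editor" (via "who"), at word 8.
(The other dependency links word 1 to a gap after word 18.)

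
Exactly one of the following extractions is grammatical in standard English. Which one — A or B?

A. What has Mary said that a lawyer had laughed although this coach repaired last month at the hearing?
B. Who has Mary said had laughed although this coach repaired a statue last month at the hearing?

In A, the wh-phrase is extracted from inside an adjunct island (introduced by "although"), which blocks movement.
In B, the extraction path crosses only that-complement boundaries, which are transparent.
So B is grammatical.

B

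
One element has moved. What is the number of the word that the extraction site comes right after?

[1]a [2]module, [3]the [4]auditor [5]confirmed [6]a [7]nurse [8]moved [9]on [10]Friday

8

The displaced element is "a module" (word 2).
It is linked across 1 clause boundary (Ø).
It functions as the direct object of "moved", so the gap sits immediately after word 8 ("moved").
Base order: The auditor confirmed a nurse moved a module on Friday.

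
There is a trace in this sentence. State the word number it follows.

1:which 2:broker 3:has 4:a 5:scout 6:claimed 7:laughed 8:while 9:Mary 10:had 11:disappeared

6

The displaced element is "which broker" (word 2).
It is linked across 1 clause boundary (Ø).
It functions as the subject of "laughed", so the gap sits immediately after word 6 ("claimed").
Base order: A scout has claimed that which broker laughed while Mary had disappeared.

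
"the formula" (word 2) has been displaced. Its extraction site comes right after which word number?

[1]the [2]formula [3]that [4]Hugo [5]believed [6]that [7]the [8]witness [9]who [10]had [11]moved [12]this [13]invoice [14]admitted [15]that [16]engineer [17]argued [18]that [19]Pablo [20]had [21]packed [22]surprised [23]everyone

The displaced element is "the formula" (word 2).
It is linked across 3 clause boundaries (that → Ø → that).
It functions as the direct object of "packed", so the gap sits immediately after word 21 ("packed").
Base order: Hugo believed that the witness who had moved this invoice admitted that engineer argued that Pablo had packed the formula.

21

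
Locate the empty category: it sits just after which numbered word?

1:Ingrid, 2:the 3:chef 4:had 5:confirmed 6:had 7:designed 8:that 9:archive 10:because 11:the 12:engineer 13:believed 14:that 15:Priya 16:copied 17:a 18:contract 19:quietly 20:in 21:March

5

The displaced element is "Ingrid" (word 1).
It is linked across 1 clause boundary (Ø).
It functions as the subject of "designed", so the gap sits immediately after word 5 ("confirmed").
Base order: The chef had confirmed that Ingrid had designed that archive because the engineer believed that Priya copied a contract quietly in March.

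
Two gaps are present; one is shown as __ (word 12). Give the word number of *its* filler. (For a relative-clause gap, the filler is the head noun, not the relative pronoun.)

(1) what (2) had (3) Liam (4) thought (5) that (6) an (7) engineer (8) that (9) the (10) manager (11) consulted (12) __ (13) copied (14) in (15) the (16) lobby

7

The marked gap is inside the relative clause, the direct object of "consulted".
Its filler is the head noun "engineer" (via "that"), at word 7.
(The other dependency links word 1 to a gap after word 13.)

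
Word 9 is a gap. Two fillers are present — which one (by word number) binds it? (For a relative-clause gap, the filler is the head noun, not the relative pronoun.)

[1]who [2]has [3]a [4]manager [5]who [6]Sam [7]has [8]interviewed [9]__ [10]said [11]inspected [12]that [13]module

The marked gap is inside the relative clause, the direct object of "interviewed".
Its filler is the head noun "manager" (via "who"), at word 4.
(The other dependency links word 1 to a gap after word 10.)

4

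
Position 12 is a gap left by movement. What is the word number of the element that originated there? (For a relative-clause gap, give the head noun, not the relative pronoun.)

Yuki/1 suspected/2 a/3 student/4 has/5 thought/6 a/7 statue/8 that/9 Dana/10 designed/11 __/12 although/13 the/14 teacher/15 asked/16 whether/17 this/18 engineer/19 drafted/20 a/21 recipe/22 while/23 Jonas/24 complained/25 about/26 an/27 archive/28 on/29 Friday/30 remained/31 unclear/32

8

The gap at 12 is the object of "designed", inside a relative clause.
The relative pronoun is "that" (word 9); it is bound by the head noun immediately before it.
Its filler is the head noun "statue", at word 8.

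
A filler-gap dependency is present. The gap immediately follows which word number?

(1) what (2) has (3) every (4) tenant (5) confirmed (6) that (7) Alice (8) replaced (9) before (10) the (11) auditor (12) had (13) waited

8

The displaced element is "what" (word 1).
It is linked across 1 clause boundary (that).
It functions as the direct object of "replaced", so the gap sits immediately after word 8 ("replaced").
Base order: Every tenant has confirmed that Alice replaced what before the auditor had waited.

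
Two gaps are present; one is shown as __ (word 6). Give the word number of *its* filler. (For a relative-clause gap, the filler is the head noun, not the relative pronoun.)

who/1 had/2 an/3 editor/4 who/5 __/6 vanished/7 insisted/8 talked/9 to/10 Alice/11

The marked gap is inside the relative clause, the subject of "vanished".
Its filler is the head noun "editor" (via "who"), at word 4.
(The other dependency links word 1 to a gap after word 8.)

4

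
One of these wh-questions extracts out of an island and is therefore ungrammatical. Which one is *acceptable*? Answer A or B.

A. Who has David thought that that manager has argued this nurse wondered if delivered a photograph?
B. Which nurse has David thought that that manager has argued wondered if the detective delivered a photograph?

In A, the wh-phrase is extracted from inside a wh-island (introduced by "if"), which blocks movement.
In B, the extraction path crosses only that-complement boundaries, which are transparent.
So B is grammatical.

B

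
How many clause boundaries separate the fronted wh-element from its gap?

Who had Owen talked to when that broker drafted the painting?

"who" originates inside the matrix clause — no clause boundary is crossed.

0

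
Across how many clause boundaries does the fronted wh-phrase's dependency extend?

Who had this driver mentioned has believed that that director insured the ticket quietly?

"who" is extracted from the subject of "believed".
Boundaries crossed, outermost first: [Ø] — 1 in total.

1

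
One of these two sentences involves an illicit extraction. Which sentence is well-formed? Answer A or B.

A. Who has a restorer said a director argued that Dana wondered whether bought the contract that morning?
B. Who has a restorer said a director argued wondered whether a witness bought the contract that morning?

B

In A, the wh-phrase is extracted from inside a wh-island (introduced by "whether"), which blocks movement.
In B, the extraction path crosses only that-complement boundaries, which are transparent.
So B is grammatical.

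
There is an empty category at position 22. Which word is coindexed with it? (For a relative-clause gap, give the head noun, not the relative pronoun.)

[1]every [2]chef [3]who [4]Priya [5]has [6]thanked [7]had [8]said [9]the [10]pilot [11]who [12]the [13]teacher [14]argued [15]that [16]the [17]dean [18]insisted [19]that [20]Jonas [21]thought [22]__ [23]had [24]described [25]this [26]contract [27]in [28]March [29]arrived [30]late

10

The gap at 22 is the subject of "described", inside a relative clause.
The relative pronoun is "who" (word 11); it is bound by the head noun immediately before it.
Its filler is the head noun "pilot", at word 10.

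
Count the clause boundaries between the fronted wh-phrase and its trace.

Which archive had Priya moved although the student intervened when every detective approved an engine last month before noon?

"which archive" originates inside the matrix clause — no clause boundary is crossed.

0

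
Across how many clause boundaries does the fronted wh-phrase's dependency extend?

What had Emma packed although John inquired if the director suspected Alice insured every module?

0

"what" originates inside the matrix clause — no clause boundary is crossed.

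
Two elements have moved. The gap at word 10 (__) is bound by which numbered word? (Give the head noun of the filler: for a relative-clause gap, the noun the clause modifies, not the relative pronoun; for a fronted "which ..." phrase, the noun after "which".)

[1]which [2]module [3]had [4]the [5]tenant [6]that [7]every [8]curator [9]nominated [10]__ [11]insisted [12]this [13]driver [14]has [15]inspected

5

The marked gap is inside the relative clause, the direct object of "nominated".
Its filler is the head noun "tenant" (via "that"), at word 5.
(The other dependency links word 2 to a gap after word 15.)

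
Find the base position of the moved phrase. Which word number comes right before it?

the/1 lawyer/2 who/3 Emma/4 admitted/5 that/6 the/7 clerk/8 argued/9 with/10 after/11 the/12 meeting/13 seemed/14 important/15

10

The displaced element is "the lawyer" (word 2).
It is linked across 1 clause boundary (that).
It functions as the object of the preposition "with" of "argued", so the gap sits immediately after word 10 ("with").
Base order: Emma admitted that the clerk argued with the lawyer after the meeting.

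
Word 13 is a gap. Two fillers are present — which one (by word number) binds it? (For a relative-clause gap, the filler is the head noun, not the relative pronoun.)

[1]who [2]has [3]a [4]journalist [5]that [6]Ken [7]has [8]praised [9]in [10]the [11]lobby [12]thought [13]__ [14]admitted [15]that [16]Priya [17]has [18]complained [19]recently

1

The marked gap is the subject of "admitted".
Its filler is the fronted wh-phrase "who", at word 1.
(The other dependency links word 4 to a gap after word 8.)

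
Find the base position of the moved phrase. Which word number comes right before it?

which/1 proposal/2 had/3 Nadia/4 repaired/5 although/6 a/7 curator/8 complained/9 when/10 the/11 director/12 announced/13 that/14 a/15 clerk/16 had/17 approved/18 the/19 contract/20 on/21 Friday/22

5

The displaced element is "which proposal" (word 2).
It functions as the direct object of "repaired", so the gap sits immediately after word 5 ("repaired").
Base order: Nadia had repaired which proposal although a curator complained when the director announced that a clerk had approved the contract on Friday.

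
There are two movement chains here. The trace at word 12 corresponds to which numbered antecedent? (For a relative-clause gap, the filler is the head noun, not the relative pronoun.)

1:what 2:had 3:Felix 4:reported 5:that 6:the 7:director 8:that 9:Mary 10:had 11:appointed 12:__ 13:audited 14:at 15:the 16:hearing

The marked gap is inside the relative clause, the direct object of "appointed".
Its filler is the head noun "director" (via "that"), at word 7.
(The other dependency links word 1 to a gap after word 13.)

7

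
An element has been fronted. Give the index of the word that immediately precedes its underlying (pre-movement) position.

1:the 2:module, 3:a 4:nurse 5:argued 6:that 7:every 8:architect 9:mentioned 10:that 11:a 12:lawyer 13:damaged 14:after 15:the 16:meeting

13

The displaced element is "the module" (word 2).
It is linked across 2 clause boundaries (that → that).
It functions as the direct object of "damaged", so the gap sits immediately after word 13 ("damaged").
Base order: A nurse argued that every architect mentioned that a lawyer damaged the module after the meeting.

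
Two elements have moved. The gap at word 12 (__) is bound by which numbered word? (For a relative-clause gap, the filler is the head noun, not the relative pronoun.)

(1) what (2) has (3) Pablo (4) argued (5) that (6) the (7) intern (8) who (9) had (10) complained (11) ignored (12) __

1

The marked gap is the direct object of "ignored".
Its filler is the fronted wh-phrase "what", at word 1.
(The other dependency links word 7 to a gap after word 8.)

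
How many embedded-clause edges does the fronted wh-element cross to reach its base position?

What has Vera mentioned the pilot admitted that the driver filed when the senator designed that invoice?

"what" is extracted from the object of "filed".
Boundaries crossed, outermost first: [Ø], [that] — 2 in total.

2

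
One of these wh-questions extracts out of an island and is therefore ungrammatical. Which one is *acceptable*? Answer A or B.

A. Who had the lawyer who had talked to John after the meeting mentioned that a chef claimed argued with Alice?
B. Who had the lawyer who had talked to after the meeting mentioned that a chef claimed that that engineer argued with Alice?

In B, the wh-phrase is extracted from inside a complex-NP island (relative clause) (introduced by "who"), which blocks movement.
In A, the extraction path crosses only that-complement boundaries, which are transparent.
So A is grammatical.

A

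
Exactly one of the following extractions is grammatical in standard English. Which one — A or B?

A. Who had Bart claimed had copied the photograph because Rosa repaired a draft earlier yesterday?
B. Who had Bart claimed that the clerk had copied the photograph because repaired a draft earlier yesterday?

In B, the wh-phrase is extracted from inside an adjunct island (introduced by "because"), which blocks movement.
In A, the extraction path crosses only that-complement boundaries, which are transparent.
So A is grammatical.

A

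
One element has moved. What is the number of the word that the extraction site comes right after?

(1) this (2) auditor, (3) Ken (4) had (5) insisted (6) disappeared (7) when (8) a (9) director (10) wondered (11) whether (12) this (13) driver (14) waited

5

The displaced element is "this auditor" (word 2).
It is linked across 1 clause boundary (Ø).
It functions as the subject of "disappeared", so the gap sits immediately after word 5 ("insisted").
Base order: Ken had insisted that this auditor disappeared when a director wondered whether this driver waited.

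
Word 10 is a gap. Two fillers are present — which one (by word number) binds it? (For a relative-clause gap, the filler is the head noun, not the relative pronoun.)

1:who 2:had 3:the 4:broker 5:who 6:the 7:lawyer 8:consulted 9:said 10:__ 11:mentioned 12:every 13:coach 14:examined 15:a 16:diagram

1

The marked gap is the subject of "mentioned".
Its filler is the fronted wh-phrase "who", at word 1.
(The other dependency links word 4 to a gap after word 8.)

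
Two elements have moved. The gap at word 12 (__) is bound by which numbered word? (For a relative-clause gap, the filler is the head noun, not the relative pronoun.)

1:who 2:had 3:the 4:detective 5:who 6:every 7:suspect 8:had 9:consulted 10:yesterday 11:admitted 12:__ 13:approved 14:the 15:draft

1

The marked gap is the subject of "approved".
Its filler is the fronted wh-phrase "who", at word 1.
(The other dependency links word 4 to a gap after word 9.)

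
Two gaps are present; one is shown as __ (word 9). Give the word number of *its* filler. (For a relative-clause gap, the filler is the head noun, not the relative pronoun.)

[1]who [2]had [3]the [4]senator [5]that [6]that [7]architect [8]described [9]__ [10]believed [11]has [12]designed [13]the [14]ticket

4

The marked gap is inside the relative clause, the direct object of "described".
Its filler is the head noun "senator" (via "that"), at word 4.
(The other dependency links word 1 to a gap after word 10.)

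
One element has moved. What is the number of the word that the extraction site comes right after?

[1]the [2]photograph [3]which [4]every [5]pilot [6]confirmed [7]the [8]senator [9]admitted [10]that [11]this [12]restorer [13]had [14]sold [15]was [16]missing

14

The displaced element is "the photograph" (word 2).
It is linked across 2 clause boundaries (Ø → that).
It functions as the direct object of "sold", so the gap sits immediately after word 14 ("sold").
Base order: Every pilot confirmed the senator admitted that this restorer had sold the photograph.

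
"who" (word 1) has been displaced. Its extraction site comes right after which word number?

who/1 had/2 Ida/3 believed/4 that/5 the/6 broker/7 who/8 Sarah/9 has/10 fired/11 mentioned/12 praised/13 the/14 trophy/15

The displaced element is "who" (word 1).
It is linked across 2 clause boundaries (that → Ø).
It functions as the subject of "praised", so the gap sits immediately after word 12 ("mentioned").
Base order: Ida had believed that the broker who Sarah has fired mentioned that who praised the trophy.

12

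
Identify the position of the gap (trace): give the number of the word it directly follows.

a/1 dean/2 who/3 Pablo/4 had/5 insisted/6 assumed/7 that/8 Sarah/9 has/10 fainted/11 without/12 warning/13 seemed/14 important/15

The displaced element is "a dean" (word 2).
It is linked across 1 clause boundary (Ø).
It functions as the subject of "assumed", so the gap sits immediately after word 6 ("insisted").
Base order: Pablo had insisted that a dean assumed that Sarah has fainted without warning.

6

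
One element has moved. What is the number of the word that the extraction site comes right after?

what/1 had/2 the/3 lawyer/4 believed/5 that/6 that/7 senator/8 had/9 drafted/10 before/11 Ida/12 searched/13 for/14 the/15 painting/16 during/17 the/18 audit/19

The displaced element is "what" (word 1).
It is linked across 1 clause boundary (that).
It functions as the direct object of "drafted", so the gap sits immediately after word 10 ("drafted").
Base order: The lawyer had believed that that senator had drafted what before Ida searched for the painting during the audit.

10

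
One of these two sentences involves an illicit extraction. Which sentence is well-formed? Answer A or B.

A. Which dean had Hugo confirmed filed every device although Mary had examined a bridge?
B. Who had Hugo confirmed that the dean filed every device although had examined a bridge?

A

In B, the wh-phrase is extracted from inside an adjunct island (introduced by "although"), which blocks movement.
In A, the extraction path crosses only that-complement boundaries, which are transparent.
So A is grammatical.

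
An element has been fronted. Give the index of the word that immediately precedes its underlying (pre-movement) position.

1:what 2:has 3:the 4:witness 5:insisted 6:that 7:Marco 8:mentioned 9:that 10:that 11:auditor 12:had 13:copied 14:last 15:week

The displaced element is "what" (word 1).
It is linked across 2 clause boundaries (that → that).
It functions as the direct object of "copied", so the gap sits immediately after word 13 ("copied").
Base order: The witness has insisted that Marco mentioned that that auditor had copied what last week.

13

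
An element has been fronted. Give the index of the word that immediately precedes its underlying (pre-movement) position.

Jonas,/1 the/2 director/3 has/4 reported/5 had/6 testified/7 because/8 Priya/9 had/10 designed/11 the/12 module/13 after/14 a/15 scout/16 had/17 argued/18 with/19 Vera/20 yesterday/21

5

The displaced element is "Jonas" (word 1).
It is linked across 1 clause boundary (Ø).
It functions as the subject of "testified", so the gap sits immediately after word 5 ("reported").
Base order: The director has reported Jonas had testified because Priya had designed the module after a scout had argued with Vera yesterday.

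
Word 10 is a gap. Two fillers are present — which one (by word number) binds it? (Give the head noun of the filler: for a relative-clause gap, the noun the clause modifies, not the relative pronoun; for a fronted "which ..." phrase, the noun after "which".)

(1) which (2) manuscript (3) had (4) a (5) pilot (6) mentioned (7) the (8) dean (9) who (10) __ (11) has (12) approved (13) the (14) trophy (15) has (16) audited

8

The marked gap is inside the relative clause, the subject of "approved".
Its filler is the head noun "dean" (via "who"), at word 8.
(The other dependency links word 2 to a gap after word 16.)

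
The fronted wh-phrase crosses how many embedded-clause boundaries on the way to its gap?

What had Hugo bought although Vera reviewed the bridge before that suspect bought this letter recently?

0

"what" originates inside the matrix clause — no clause boundary is crossed.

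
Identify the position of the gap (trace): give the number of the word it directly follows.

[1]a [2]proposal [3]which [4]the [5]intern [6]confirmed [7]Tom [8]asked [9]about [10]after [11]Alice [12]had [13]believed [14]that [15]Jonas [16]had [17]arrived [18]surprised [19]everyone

The displaced element is "a proposal" (word 2).
It is linked across 1 clause boundary (Ø).
It functions as the object of the preposition "about" of "asked", so the gap sits immediately after word 9 ("about").
Base order: The intern confirmed Tom asked about a proposal after Alice had believed that Jonas had arrived.

9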